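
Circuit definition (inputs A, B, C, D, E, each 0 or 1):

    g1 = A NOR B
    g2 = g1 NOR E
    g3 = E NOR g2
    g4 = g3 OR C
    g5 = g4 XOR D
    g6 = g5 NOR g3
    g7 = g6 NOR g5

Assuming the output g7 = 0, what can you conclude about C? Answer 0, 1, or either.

either

Both values of C occur among assignments with g7 = 0:
  C=0: A=0, B=0, C=0, D=0, E=0
  C=1: A=0, B=0, C=1, D=0, E=0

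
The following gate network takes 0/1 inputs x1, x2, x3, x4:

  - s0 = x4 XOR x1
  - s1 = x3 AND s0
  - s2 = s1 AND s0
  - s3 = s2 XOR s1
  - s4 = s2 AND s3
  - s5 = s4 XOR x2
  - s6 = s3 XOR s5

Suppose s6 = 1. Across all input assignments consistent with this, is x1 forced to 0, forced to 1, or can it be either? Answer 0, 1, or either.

Both values of x1 occur among assignments with s6 = 1:
  x1=0: x1=0, x2=1, x3=0, x4=0
  x1=1: x1=1, x2=1, x3=0, x4=0

either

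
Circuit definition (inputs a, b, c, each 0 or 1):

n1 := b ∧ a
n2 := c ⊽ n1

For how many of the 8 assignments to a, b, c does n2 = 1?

n2 = c ⊽ n1 must be 1, so both c = 0 and n1 = 0.
n1 = b ∧ a must be 0, so at least one of b, a is 0.
Satisfying assignments:
  a=0, b=0, c=0
  a=0, b=1, c=0
  a=1, b=0, c=0

3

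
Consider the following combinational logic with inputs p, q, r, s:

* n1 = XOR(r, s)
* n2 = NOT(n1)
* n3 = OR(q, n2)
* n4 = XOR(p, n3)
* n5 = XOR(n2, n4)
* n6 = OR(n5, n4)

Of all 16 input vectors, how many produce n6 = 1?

12

n6 = OR(n5, n4) must be 1, so at least one of n5, n4 is 1.
Enumerating the 16 input combinations, 12 give n6 = 1 and 4 give n6 = 0.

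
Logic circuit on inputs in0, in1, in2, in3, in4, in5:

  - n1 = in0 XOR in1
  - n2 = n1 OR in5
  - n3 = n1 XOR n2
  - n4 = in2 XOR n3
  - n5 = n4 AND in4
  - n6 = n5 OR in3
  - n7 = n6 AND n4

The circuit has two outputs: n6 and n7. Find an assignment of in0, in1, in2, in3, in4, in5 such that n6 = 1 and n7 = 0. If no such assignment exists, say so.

Check with in0=0, in1=0, in2=0, in3=1, in4=1, in5=0:
n1 = in0 XOR in1 = 0 XOR 0 = 0
n2 = n1 OR in5 = 0 OR 0 = 0
n3 = n1 XOR n2 = 0 XOR 0 = 0
n4 = in2 XOR n3 = 0 XOR 0 = 0
n5 = n4 AND in4 = 0 AND 1 = 0
n6 = n5 OR in3 = 0 OR 1 = 1
n7 = n6 AND n4 = 1 AND 0 = 0
So n6 = 1 and n7 = 0.

in0=0, in1=0, in2=0, in3=1, in4=1, in5=0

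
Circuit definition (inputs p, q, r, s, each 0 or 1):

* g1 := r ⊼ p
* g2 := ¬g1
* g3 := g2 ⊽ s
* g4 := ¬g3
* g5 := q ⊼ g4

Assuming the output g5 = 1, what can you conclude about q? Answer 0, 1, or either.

either

Both values of q occur among assignments with g5 = 1:
  q=0: p=0, q=0, r=0, s=0
  q=1: p=0, q=1, r=0, s=0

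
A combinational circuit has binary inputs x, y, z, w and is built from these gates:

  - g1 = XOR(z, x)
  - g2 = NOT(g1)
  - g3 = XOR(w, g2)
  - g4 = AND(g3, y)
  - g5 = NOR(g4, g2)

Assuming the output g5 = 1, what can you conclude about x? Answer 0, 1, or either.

Both values of x occur among assignments with g5 = 1:
  x=0: x=0, y=0, z=1, w=0
  x=1: x=1, y=0, z=0, w=0

either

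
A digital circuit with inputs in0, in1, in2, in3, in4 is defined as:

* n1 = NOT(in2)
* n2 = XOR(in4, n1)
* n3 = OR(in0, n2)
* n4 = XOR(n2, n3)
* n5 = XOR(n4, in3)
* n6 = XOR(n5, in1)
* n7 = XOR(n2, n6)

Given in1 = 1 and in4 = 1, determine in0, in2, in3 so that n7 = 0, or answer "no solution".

in0=0, in2=0, in3=1

n7 = XOR(n2, n6) must be 0, so n2 and n6 are equal.
Check with in1 = 1 and in4 = 1 and in0=0, in2=0, in3=1:
n1 = NOT(in2) = NOT 0 = 1
n2 = XOR(in4, n1) = XOR(1, 1) = 0
n3 = OR(in0, n2) = OR(0, 0) = 0
n4 = XOR(n2, n3) = XOR(0, 0) = 0
n5 = XOR(n4, in3) = XOR(0, 1) = 1
n6 = XOR(n5, in1) = XOR(1, 1) = 0
n7 = XOR(n2, n6) = XOR(0, 0) = 0
So n7 = 0.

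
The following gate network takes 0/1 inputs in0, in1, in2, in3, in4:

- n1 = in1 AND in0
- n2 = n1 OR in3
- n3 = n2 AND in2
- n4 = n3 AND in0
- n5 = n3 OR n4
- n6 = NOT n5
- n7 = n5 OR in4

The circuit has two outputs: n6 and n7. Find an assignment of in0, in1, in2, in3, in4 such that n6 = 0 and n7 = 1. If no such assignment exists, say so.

Check with in0=1, in1=1, in2=1, in3=0, in4=0:
n1 = in1 AND in0 = 1 AND 1 = 1
n2 = n1 OR in3 = 1 OR 0 = 1
n3 = n2 AND in2 = 1 AND 1 = 1
n4 = n3 AND in0 = 1 AND 1 = 1
n5 = n3 OR n4 = 1 OR 1 = 1
n6 = NOT n5 = NOT 1 = 0
n7 = n5 OR in4 = 1 OR 0 = 1
So n6 = 0 and n7 = 1.

in0=1, in1=1, in2=1, in3=0, in4=0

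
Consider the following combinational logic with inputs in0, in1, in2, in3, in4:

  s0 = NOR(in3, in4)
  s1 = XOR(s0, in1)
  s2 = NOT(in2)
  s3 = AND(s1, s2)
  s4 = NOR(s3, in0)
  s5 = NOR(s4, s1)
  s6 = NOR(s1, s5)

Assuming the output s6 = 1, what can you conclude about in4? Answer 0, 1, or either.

Both values of in4 occur among assignments with s6 = 1:
  in4=0: in0=0, in1=0, in2=0, in3=1, in4=0
  in4=1: in0=0, in1=0, in2=0, in3=0, in4=1

either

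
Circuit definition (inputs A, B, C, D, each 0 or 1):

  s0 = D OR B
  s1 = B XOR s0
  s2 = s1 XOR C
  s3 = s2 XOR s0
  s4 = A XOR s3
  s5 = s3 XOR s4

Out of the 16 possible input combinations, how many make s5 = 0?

8

s5 = s3 XOR s4 must be 0, so s3 and s4 are equal.
Enumerating the 16 input combinations, 8 give s5 = 0 and 8 give s5 = 1.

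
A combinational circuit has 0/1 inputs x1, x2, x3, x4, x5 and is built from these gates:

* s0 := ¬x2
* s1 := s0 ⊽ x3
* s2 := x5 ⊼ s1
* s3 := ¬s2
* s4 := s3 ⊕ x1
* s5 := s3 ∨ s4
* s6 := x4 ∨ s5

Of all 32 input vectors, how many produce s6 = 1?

s6 = x4 ∨ s5 must be 1, so at least one of x4, s5 is 1.
Enumerating the 32 input combinations, 25 give s6 = 1 and 7 give s6 = 0.

25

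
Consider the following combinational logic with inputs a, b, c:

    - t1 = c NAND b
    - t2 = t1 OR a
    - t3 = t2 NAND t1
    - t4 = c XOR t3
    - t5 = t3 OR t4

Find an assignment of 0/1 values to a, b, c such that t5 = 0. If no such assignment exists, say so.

a=0 b=1 c=0

t5 = t3 OR t4 must be 0, so both t3 = 0 and t4 = 0.
t3 = t2 NAND t1 must be 0, so both t2 = 1 and t1 = 1.
t4 = c XOR t3 must be 0, so c and t3 are equal.
Check with a=0 b=1 c=0:
t1 = c NAND b = 0 NAND 1 = 1
t2 = t1 OR a = 1 OR 0 = 1
t3 = t2 NAND t1 = 1 NAND 1 = 0
t4 = c XOR t3 = 0 XOR 0 = 0
t5 = t3 OR t4 = 0 OR 0 = 0
So t5 = 0 as required.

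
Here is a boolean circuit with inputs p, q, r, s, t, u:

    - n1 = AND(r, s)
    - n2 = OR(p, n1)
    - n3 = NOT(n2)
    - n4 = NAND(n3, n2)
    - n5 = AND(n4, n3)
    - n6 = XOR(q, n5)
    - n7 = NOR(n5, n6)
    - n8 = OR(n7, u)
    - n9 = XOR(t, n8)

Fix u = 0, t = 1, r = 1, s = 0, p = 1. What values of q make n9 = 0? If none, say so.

n9 = XOR(t, n8) must be 0, so t and n8 are equal.
Check with u = 0, t = 1, r = 1, s = 0, p = 1 and q=0:
n1 = AND(r, s) = AND(1, 0) = 0
n2 = OR(p, n1) = OR(1, 0) = 1
n3 = NOT(n2) = NOT 1 = 0
n4 = NAND(n3, n2) = NAND(0, 1) = 1
n5 = AND(n4, n3) = AND(1, 0) = 0
n6 = XOR(q, n5) = XOR(0, 0) = 0
n7 = NOR(n5, n6) = NOR(0, 0) = 1
n8 = OR(n7, u) = OR(1, 0) = 1
n9 = XOR(t, n8) = XOR(1, 1) = 0
So n9 = 0.

q=0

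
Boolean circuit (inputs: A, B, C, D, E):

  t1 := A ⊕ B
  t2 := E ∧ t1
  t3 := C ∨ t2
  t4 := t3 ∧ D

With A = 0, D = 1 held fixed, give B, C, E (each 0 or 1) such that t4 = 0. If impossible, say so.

B=1, C=0, E=0

t4 = t3 ∧ D must be 0, so at least one of t3, D is 0.
Check with A = 0, D = 1 and B=1, C=0, E=0:
t1 = A ⊕ B = 0 ⊕ 1 = 1
t2 = E ∧ t1 = 0 ∧ 1 = 0
t3 = C ∨ t2 = 0 ∨ 0 = 0
t4 = t3 ∧ D = 0 ∧ 1 = 0
So t4 = 0.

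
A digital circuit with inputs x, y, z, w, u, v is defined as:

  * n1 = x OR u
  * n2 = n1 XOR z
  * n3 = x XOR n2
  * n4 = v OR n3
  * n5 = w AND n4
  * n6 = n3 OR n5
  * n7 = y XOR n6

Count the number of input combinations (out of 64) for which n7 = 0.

n7 = y XOR n6 must be 0, so y and n6 are equal.
Enumerating the 64 input combinations, 32 give n7 = 0 and 32 give n7 = 1.

32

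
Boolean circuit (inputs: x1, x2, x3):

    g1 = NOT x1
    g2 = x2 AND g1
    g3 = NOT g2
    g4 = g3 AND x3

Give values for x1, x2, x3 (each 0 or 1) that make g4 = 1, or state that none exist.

Check with x1=1, x2=1, x3=1:
g1 = NOT x1 = NOT 1 = 0
g2 = x2 AND g1 = 1 AND 0 = 0
g3 = NOT g2 = NOT 0 = 1
g4 = g3 AND x3 = 1 AND 1 = 1
So g4 = 1 as required.

x1=1, x2=1, x3=1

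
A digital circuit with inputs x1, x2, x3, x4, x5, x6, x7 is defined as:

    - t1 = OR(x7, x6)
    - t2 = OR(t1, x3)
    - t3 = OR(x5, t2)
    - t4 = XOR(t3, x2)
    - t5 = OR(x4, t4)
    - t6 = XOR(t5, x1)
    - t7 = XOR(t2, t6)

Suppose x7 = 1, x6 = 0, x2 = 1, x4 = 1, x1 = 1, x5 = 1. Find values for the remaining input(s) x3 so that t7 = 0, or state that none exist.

no solution exists

With x7 = 1, x6 = 0, x2 = 1, x4 = 1, x1 = 1, x5 = 1 fixed, none of the 2 settings of x3 give t7 = 0.
For example, with x3=0:
t1 = OR(x7, x6) = OR(1, 0) = 1
t2 = OR(t1, x3) = OR(1, 0) = 1
t3 = OR(x5, t2) = OR(1, 1) = 1
t4 = XOR(t3, x2) = XOR(1, 1) = 0
t5 = OR(x4, t4) = OR(1, 0) = 1
t6 = XOR(t5, x1) = XOR(1, 1) = 0
t7 = XOR(t2, t6) = XOR(1, 0) = 1
giving t7 = 1 ≠ 0.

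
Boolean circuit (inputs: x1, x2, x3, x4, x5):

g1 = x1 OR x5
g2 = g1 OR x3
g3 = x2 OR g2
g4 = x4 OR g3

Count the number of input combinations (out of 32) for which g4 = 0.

1

g4 = x4 OR g3 must be 0, so both x4 = 0 and g3 = 0.
Enumerating the 32 input combinations, 1 give g4 = 0 and 31 give g4 = 1.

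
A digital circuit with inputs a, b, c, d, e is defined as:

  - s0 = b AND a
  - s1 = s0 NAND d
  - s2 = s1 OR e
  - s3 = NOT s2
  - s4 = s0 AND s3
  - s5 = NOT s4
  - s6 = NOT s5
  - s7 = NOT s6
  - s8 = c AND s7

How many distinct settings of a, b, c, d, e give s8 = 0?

17

s8 = c AND s7 must be 0, so at least one of c, s7 is 0.
Enumerating the 32 input combinations, 17 give s8 = 0 and 15 give s8 = 1.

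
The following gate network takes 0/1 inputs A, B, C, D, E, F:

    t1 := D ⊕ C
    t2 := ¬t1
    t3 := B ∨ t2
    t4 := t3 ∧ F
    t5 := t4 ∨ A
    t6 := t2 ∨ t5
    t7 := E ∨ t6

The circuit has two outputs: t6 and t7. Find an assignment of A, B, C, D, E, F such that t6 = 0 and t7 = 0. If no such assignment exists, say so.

A=0, B=0, C=1, D=0, E=0, F=0

Check with A=0, B=0, C=1, D=0, E=0, F=0:
t1 = D ⊕ C = 0 ⊕ 1 = 1
t2 = ¬t1 = ¬1 = 0
t3 = B ∨ t2 = 0 ∨ 0 = 0
t4 = t3 ∧ F = 0 ∧ 0 = 0
t5 = t4 ∨ A = 0 ∨ 0 = 0
t6 = t2 ∨ t5 = 0 ∨ 0 = 0
t7 = E ∨ t6 = 0 ∨ 0 = 0
So t6 = 0 and t7 = 0.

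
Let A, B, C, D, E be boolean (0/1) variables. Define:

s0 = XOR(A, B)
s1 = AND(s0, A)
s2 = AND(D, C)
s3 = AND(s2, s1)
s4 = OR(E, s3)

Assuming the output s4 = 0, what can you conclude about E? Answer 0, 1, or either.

0

s4 = OR(E, s3) must be 0, so both E = 0 and s3 = 0.
s3 = AND(s2, s1) must be 0, so at least one of s2, s1 is 0.
Every assignment with s4 = 0 has E = 0; there are 15 such assignment(s).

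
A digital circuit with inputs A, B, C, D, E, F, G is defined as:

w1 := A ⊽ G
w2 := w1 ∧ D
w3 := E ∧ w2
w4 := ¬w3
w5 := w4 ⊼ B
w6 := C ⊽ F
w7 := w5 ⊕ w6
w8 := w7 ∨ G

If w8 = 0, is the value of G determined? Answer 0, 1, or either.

w8 = w7 ∨ G must be 0, so both w7 = 0 and G = 0.
Every assignment with w8 = 0 has G = 0; there are 30 such assignment(s).

0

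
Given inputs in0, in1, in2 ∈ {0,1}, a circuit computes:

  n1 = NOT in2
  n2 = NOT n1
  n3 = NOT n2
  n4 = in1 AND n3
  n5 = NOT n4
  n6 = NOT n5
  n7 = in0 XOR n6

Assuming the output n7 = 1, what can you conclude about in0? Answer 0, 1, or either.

Both values of in0 occur among assignments with n7 = 1:
  in0=0: in0=0, in1=1, in2=0
  in0=1: in0=1, in1=0, in2=0

either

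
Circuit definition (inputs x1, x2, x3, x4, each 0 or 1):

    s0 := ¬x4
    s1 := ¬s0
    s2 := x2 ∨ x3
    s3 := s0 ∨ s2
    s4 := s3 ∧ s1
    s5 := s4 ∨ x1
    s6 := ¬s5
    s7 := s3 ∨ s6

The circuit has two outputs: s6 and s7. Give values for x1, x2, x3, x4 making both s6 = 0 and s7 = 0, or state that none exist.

x1=1, x2=0, x3=0, x4=1

Check with x1=1, x2=0, x3=0, x4=1:
s0 = ¬x4 = ¬1 = 0
s1 = ¬s0 = ¬0 = 1
s2 = x2 ∨ x3 = 0 ∨ 0 = 0
s3 = s0 ∨ s2 = 0 ∨ 0 = 0
s4 = s3 ∧ s1 = 0 ∧ 1 = 0
s5 = s4 ∨ x1 = 0 ∨ 1 = 1
s6 = ¬s5 = ¬1 = 0
s7 = s3 ∨ s6 = 0 ∨ 0 = 0
So s6 = 0 and s7 = 0.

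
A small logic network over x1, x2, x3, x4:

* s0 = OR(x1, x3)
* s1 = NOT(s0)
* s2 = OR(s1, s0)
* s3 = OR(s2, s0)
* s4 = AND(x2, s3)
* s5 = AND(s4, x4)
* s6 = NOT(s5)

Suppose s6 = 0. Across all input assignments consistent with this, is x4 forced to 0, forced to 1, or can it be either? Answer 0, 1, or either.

s6 = NOT(s5) must be 0, so s5 = 1.
s5 = AND(s4, x4) must be 1, so both s4 = 1 and x4 = 1.
Every assignment with s6 = 0 has x4 = 1; there are 4 such assignment(s).
  x1=0, x2=1, x3=0, x4=1
  x1=0, x2=1, x3=1, x4=1
  x1=1, x2=1, x3=0, x4=1
  x1=1, x2=1, x3=1, x4=1

1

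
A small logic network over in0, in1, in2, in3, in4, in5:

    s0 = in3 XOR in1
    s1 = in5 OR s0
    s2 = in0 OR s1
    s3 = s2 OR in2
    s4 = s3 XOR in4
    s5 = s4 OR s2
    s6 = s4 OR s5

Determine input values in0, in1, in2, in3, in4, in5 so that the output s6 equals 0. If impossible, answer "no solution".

in0=0, in1=1, in2=0, in3=1, in4=0, in5=0

s6 = s4 OR s5 must be 0, so both s4 = 0 and s5 = 0.
s4 = s3 XOR in4 must be 0, so s3 and in4 are equal.
Check with in0=0, in1=1, in2=0, in3=1, in4=0, in5=0:
s0 = in3 XOR in1 = 1 XOR 1 = 0
s1 = in5 OR s0 = 0 OR 0 = 0
s2 = in0 OR s1 = 0 OR 0 = 0
s3 = s2 OR in2 = 0 OR 0 = 0
s4 = s3 XOR in4 = 0 XOR 0 = 0
s5 = s4 OR s2 = 0 OR 0 = 0
s6 = s4 OR s5 = 0 OR 0 = 0
So s6 = 0 as required.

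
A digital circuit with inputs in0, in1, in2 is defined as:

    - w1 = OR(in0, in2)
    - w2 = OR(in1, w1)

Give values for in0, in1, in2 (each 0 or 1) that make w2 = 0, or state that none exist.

in0=0, in1=0, in2=0

w2 = OR(in1, w1) must be 0, so both in1 = 0 and w1 = 0.
w1 = OR(in0, in2) must be 0, so both in0 = 0 and in2 = 0.
Check with in0=0, in1=0, in2=0:
w1 = OR(in0, in2) = OR(0, 0) = 0
w2 = OR(in1, w1) = OR(0, 0) = 0
So w2 = 0 as required.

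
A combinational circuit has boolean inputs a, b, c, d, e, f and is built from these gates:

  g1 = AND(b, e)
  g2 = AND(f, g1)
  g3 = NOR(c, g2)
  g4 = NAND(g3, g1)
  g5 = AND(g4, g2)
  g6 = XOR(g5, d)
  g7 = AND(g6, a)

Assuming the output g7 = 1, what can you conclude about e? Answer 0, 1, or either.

either

Both values of e occur among assignments with g7 = 1:
  e=0: a=1, b=0, c=0, d=1, e=0, f=0
  e=1: a=1, b=0, c=0, d=1, e=1, f=0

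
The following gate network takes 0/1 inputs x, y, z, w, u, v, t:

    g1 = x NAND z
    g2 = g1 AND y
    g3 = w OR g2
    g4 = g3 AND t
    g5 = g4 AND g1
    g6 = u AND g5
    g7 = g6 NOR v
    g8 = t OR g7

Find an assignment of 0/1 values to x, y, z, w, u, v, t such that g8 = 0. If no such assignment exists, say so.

x=1, y=1, z=1, w=1, u=1, v=1, t=0

g8 = t OR g7 must be 0, so both t = 0 and g7 = 0.
Check with x=1, y=1, z=1, w=1, u=1, v=1, t=0:
g1 = x NAND z = 1 NAND 1 = 0
g2 = g1 AND y = 0 AND 1 = 0
g3 = w OR g2 = 1 OR 0 = 1
g4 = g3 AND t = 1 AND 0 = 0
g5 = g4 AND g1 = 0 AND 0 = 0
g6 = u AND g5 = 1 AND 0 = 0
g7 = g6 NOR v = 0 NOR 1 = 0
g8 = t OR g7 = 0 OR 0 = 0
So g8 = 0 as required.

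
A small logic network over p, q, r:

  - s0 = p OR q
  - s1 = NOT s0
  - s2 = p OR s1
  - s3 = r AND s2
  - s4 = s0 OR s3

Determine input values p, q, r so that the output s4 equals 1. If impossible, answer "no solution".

Check with p=1, q=1, r=0:
s0 = p OR q = 1 OR 1 = 1
s1 = NOT s0 = NOT 1 = 0
s2 = p OR s1 = 1 OR 0 = 1
s3 = r AND s2 = 0 AND 1 = 0
s4 = s0 OR s3 = 1 OR 0 = 1
So s4 = 1 as required.

p=1, q=1, r=0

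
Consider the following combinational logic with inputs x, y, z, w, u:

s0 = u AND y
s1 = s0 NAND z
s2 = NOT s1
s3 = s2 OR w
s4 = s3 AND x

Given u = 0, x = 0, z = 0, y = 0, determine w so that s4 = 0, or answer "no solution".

s4 = s3 AND x must be 0, so at least one of s3, x is 0.
Check with u = 0, x = 0, z = 0, y = 0 and w=1:
s0 = u AND y = 0 AND 0 = 0
s1 = s0 NAND z = 0 NAND 0 = 1
s2 = NOT s1 = NOT 1 = 0
s3 = s2 OR w = 0 OR 1 = 1
s4 = s3 AND x = 1 AND 0 = 0
So s4 = 0.

w=1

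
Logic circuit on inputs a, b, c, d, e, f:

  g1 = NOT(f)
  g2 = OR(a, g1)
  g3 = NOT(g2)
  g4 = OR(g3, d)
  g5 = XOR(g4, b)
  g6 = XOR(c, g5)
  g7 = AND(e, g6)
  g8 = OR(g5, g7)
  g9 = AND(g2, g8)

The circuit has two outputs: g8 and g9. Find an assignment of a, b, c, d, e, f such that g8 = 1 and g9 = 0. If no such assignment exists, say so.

Check with a=0, b=0, c=1, d=0, e=1, f=1:
g1 = NOT(f) = NOT 1 = 0
g2 = OR(a, g1) = OR(0, 0) = 0
g3 = NOT(g2) = NOT 0 = 1
g4 = OR(g3, d) = OR(1, 0) = 1
g5 = XOR(g4, b) = XOR(1, 0) = 1
g6 = XOR(c, g5) = XOR(1, 1) = 0
g7 = AND(e, g6) = AND(1, 0) = 0
g8 = OR(g5, g7) = OR(1, 0) = 1
g9 = AND(g2, g8) = AND(0, 1) = 0
So g8 = 1 and g9 = 0.

a=0, b=0, c=1, d=0, e=1, f=1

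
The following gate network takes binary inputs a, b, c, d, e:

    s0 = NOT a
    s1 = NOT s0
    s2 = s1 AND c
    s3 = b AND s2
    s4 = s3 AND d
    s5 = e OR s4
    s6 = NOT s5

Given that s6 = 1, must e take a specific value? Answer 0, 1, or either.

s6 = NOT s5 must be 1, so s5 = 0.
s5 = e OR s4 must be 0, so both e = 0 and s4 = 0.
s4 = s3 AND d must be 0, so at least one of s3, d is 0.
Every assignment with s6 = 1 has e = 0; there are 15 such assignment(s).

0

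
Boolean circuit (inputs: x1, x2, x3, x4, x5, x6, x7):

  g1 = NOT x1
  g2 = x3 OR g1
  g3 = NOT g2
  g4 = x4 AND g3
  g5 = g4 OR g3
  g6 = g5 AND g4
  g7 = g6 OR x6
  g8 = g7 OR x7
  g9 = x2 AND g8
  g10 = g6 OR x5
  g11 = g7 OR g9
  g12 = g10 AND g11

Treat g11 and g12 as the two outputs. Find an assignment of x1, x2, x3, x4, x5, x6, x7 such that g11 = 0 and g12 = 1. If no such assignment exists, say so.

no solution exists

Across all 128 input combinations, none give both g11 = 0 and g12 = 1.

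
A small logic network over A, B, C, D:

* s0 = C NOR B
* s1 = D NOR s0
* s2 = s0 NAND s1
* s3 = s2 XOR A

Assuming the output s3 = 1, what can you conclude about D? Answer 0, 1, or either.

either

Both values of D occur among assignments with s3 = 1:
  D=0: A=0, B=0, C=0, D=0
  D=1: A=0, B=0, C=0, D=1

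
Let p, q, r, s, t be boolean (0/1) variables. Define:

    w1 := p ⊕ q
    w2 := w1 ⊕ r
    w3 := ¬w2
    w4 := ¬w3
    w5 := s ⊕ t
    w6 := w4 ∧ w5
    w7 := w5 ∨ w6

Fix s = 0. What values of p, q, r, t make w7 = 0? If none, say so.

p=1 q=0 r=1 t=0

w7 = w5 ∨ w6 must be 0, so both w5 = 0 and w6 = 0.
w5 = s ⊕ t must be 0, so s and t are equal.
Check with s = 0 and p=1, q=0, r=1, t=0:
w1 = p ⊕ q = 1 ⊕ 0 = 1
w2 = w1 ⊕ r = 1 ⊕ 1 = 0
w3 = ¬w2 = ¬0 = 1
w4 = ¬w3 = ¬1 = 0
w5 = s ⊕ t = 0 ⊕ 0 = 0
w6 = w4 ∧ w5 = 0 ∧ 0 = 0
w7 = w5 ∨ w6 = 0 ∨ 0 = 0
So w7 = 0.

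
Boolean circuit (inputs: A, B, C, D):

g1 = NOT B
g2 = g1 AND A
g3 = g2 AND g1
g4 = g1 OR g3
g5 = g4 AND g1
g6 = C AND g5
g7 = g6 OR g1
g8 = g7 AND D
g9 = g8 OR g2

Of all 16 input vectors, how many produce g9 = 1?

g9 = g8 OR g2 must be 1, so at least one of g8, g2 is 1.
Enumerating the 16 input combinations, 6 give g9 = 1 and 10 give g9 = 0.

6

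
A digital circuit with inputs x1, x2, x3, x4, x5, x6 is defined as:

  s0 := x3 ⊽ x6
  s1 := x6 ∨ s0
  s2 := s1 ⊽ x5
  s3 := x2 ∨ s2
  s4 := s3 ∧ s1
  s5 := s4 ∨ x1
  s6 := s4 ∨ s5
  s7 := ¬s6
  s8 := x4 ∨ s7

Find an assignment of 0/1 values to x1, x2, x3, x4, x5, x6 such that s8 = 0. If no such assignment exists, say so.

Check with x1=1, x2=0, x3=1, x4=0, x5=1, x6=1:
s0 = x3 ⊽ x6 = 1 ⊽ 1 = 0
s1 = x6 ∨ s0 = 1 ∨ 0 = 1
s2 = s1 ⊽ x5 = 1 ⊽ 1 = 0
s3 = x2 ∨ s2 = 0 ∨ 0 = 0
s4 = s3 ∧ s1 = 0 ∧ 1 = 0
s5 = s4 ∨ x1 = 0 ∨ 1 = 1
s6 = s4 ∨ s5 = 0 ∨ 1 = 1
s7 = ¬s6 = ¬1 = 0
s8 = x4 ∨ s7 = 0 ∨ 0 = 0
So s8 = 0 as required.

x1=1, x2=0, x3=1, x4=0, x5=1, x6=1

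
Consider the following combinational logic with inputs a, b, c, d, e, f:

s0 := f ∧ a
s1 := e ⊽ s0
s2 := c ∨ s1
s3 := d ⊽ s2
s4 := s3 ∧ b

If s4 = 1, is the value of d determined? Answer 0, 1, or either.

0

s4 = s3 ∧ b must be 1, so both s3 = 1 and b = 1.
s3 = d ⊽ s2 must be 1, so both d = 0 and s2 = 0.
s2 = c ∨ s1 must be 0, so both c = 0 and s1 = 0.
Every assignment with s4 = 1 has d = 0; there are 5 such assignment(s).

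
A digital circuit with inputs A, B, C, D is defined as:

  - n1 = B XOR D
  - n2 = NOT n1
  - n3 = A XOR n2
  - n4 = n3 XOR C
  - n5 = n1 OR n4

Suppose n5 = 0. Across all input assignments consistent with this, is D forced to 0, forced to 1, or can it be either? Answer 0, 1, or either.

Both values of D occur among assignments with n5 = 0:
  D=0: A=0, B=0, C=1, D=0
  D=1: A=0, B=1, C=1, D=1

either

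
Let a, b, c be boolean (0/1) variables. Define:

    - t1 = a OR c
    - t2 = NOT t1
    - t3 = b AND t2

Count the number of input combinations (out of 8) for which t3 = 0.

7

t3 = b AND t2 must be 0, so at least one of b, t2 is 0.
Enumerating the 8 input combinations, 7 give t3 = 0 and 1 give t3 = 1.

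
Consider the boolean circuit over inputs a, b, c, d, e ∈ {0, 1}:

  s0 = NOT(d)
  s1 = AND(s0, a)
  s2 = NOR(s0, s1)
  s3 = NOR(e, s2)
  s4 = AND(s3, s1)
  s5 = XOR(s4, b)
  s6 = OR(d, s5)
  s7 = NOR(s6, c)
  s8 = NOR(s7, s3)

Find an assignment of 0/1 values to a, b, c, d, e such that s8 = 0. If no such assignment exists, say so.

a=0 b=0 c=0 d=0 e=1

Check with a=0 b=0 c=0 d=0 e=1:
s0 = NOT(d) = NOT 0 = 1
s1 = AND(s0, a) = AND(1, 0) = 0
s2 = NOR(s0, s1) = NOR(1, 0) = 0
s3 = NOR(e, s2) = NOR(1, 0) = 0
s4 = AND(s3, s1) = AND(0, 0) = 0
s5 = XOR(s4, b) = XOR(0, 0) = 0
s6 = OR(d, s5) = OR(0, 0) = 0
s7 = NOR(s6, c) = NOR(0, 0) = 1
s8 = NOR(s7, s3) = NOR(1, 0) = 0
So s8 = 0 as required.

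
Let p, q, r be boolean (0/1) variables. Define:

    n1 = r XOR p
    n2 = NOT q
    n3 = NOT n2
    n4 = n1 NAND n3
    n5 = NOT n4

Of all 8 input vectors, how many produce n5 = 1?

n5 = NOT n4 must be 1, so n4 = 0.
n4 = n1 NAND n3 must be 0, so both n1 = 1 and n3 = 1.
Enumerating the 8 input combinations, 2 give n5 = 1 and 6 give n5 = 0.

2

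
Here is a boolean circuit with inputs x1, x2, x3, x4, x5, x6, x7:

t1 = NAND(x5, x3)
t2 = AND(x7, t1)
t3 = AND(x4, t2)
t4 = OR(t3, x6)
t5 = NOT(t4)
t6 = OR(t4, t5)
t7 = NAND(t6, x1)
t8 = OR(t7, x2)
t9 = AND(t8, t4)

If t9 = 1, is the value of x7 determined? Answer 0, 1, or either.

Both values of x7 occur among assignments with t9 = 1:
  x7=0: x1=0, x2=0, x3=0, x4=0, x5=0, x6=1, x7=0
  x7=1: x1=0, x2=0, x3=0, x4=0, x5=0, x6=1, x7=1

either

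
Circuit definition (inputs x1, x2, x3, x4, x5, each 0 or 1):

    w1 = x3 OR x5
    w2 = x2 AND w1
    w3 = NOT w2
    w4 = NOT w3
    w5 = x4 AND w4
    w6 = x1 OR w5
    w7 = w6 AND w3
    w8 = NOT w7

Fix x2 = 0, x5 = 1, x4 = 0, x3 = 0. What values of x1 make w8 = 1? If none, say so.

x1=0

w8 = NOT w7 must be 1, so w7 = 0.
w7 = w6 AND w3 must be 0, so at least one of w6, w3 is 0.
Check with x2 = 0, x5 = 1, x4 = 0, x3 = 0 and x1=0:
w1 = x3 OR x5 = 0 OR 1 = 1
w2 = x2 AND w1 = 0 AND 1 = 0
w3 = NOT w2 = NOT 0 = 1
w4 = NOT w3 = NOT 1 = 0
w5 = x4 AND w4 = 0 AND 0 = 0
w6 = x1 OR w5 = 0 OR 0 = 0
w7 = w6 AND w3 = 0 AND 1 = 0
w8 = NOT w7 = NOT 0 = 1
So w8 = 1.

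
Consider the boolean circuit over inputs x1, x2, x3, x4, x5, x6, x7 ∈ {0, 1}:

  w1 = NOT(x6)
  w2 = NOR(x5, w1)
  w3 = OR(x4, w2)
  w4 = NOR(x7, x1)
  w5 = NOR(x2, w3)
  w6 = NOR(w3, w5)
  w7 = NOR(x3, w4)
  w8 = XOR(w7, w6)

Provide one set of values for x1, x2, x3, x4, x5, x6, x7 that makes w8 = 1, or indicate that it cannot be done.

x1=1, x2=1, x3=1, x4=0, x5=1, x6=1, x7=0

Check with x1=1, x2=1, x3=1, x4=0, x5=1, x6=1, x7=0:
w1 = NOT(x6) = NOT 1 = 0
w2 = NOR(x5, w1) = NOR(1, 0) = 0
w3 = OR(x4, w2) = OR(0, 0) = 0
w4 = NOR(x7, x1) = NOR(0, 1) = 0
w5 = NOR(x2, w3) = NOR(1, 0) = 0
w6 = NOR(w3, w5) = NOR(0, 0) = 1
w7 = NOR(x3, w4) = NOR(1, 0) = 0
w8 = XOR(w7, w6) = XOR(0, 1) = 1
So w8 = 1 as required.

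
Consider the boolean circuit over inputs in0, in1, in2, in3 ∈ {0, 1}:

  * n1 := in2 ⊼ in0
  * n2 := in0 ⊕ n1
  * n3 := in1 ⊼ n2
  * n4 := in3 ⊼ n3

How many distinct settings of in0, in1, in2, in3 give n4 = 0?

n4 = in3 ⊼ n3 must be 0, so both in3 = 1 and n3 = 1.
n3 = in1 ⊼ n2 must be 1, so at least one of in1, n2 is 0.
Satisfying assignments:
  in0=0, in1=0, in2=0, in3=1
  in0=0, in1=0, in2=1, in3=1
  in0=1, in1=0, in2=0, in3=1
  in0=1, in1=0, in2=1, in3=1
  in0=1, in1=1, in2=0, in3=1

5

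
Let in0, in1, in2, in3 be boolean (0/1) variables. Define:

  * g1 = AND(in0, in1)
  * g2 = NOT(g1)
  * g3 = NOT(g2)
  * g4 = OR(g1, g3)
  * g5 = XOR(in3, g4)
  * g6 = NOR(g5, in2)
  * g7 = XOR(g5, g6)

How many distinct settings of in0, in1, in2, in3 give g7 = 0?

g7 = XOR(g5, g6) must be 0, so g5 and g6 are equal.
Satisfying assignments:
  in0=0, in1=0, in2=1, in3=0
  in0=0, in1=1, in2=1, in3=0
  in0=1, in1=0, in2=1, in3=0
  in0=1, in1=1, in2=1, in3=1

4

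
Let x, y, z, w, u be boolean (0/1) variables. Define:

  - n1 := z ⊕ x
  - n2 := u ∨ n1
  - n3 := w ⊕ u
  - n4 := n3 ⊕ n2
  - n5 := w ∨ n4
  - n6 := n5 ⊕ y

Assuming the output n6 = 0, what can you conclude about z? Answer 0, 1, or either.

Both values of z occur among assignments with n6 = 0:
  z=0: x=0, y=0, z=0, w=0, u=0
  z=1: x=0, y=0, z=1, w=0, u=1

either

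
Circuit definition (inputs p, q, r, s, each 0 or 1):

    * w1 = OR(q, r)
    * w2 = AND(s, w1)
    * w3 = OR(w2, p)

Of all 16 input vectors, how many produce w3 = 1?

11

w3 = OR(w2, p) must be 1, so at least one of w2, p is 1.
Enumerating the 16 input combinations, 11 give w3 = 1 and 5 give w3 = 0.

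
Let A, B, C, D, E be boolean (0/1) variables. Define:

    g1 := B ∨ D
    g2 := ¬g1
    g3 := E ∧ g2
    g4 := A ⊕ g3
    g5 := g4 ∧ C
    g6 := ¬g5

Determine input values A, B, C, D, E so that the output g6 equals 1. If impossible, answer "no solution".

g6 = ¬g5 must be 1, so g5 = 0.
g5 = g4 ∧ C must be 0, so at least one of g4, C is 0.
Check with A=0, B=1, C=0, D=1, E=1:
g1 = B ∨ D = 1 ∨ 1 = 1
g2 = ¬g1 = ¬1 = 0
g3 = E ∧ g2 = 1 ∧ 0 = 0
g4 = A ⊕ g3 = 0 ⊕ 0 = 0
g5 = g4 ∧ C = 0 ∧ 0 = 0
g6 = ¬g5 = ¬0 = 1
So g6 = 1 as required.

A=0, B=1, C=0, D=1, E=1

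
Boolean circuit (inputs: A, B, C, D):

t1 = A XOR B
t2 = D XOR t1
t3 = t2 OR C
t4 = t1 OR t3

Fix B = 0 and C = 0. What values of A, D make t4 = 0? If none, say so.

A=0, D=0

Check with B = 0 and C = 0 and A=0, D=0:
t1 = A XOR B = 0 XOR 0 = 0
t2 = D XOR t1 = 0 XOR 0 = 0
t3 = t2 OR C = 0 OR 0 = 0
t4 = t1 OR t3 = 0 OR 0 = 0
So t4 = 0.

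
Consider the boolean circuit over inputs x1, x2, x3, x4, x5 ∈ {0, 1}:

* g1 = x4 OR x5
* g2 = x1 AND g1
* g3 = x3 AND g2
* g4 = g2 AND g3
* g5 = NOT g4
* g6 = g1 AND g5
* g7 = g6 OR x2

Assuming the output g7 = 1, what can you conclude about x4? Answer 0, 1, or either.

Both values of x4 occur among assignments with g7 = 1:
  x4=0: x1=0, x2=0, x3=0, x4=0, x5=1
  x4=1: x1=0, x2=0, x3=0, x4=1, x5=0

either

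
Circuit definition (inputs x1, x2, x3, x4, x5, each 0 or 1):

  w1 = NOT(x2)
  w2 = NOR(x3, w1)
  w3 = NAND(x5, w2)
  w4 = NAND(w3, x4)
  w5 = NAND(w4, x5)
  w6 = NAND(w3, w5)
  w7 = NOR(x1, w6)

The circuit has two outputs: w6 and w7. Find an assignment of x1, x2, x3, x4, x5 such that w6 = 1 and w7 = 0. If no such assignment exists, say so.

x1=0 x2=1 x3=0 x4=0 x5=1

Check with x1=0 x2=1 x3=0 x4=0 x5=1:
w1 = NOT(x2) = NOT 1 = 0
w2 = NOR(x3, w1) = NOR(0, 0) = 1
w3 = NAND(x5, w2) = NAND(1, 1) = 0
w4 = NAND(w3, x4) = NAND(0, 0) = 1
w5 = NAND(w4, x5) = NAND(1, 1) = 0
w6 = NAND(w3, w5) = NAND(0, 0) = 1
w7 = NOR(x1, w6) = NOR(0, 1) = 0
So w6 = 1 and w7 = 0.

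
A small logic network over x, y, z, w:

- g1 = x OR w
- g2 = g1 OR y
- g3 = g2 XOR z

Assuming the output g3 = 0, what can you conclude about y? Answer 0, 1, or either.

either

Both values of y occur among assignments with g3 = 0:
  y=0: x=0, y=0, z=0, w=0
  y=1: x=0, y=1, z=1, w=0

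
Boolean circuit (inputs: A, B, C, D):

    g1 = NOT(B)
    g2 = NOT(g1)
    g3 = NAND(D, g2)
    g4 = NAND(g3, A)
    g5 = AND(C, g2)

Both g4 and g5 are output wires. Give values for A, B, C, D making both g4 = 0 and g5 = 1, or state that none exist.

Check with A=1, B=1, C=1, D=0:
g1 = NOT(B) = NOT 1 = 0
g2 = NOT(g1) = NOT 0 = 1
g3 = NAND(D, g2) = NAND(0, 1) = 1
g4 = NAND(g3, A) = NAND(1, 1) = 0
g5 = AND(C, g2) = AND(1, 1) = 1
So g4 = 0 and g5 = 1.

A=1, B=1, C=1, D=0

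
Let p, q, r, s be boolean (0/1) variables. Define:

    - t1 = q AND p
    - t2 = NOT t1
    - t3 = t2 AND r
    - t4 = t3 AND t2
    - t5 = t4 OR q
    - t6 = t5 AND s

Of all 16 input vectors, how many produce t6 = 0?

t6 = t5 AND s must be 0, so at least one of t5, s is 0.
Enumerating the 16 input combinations, 10 give t6 = 0 and 6 give t6 = 1.

10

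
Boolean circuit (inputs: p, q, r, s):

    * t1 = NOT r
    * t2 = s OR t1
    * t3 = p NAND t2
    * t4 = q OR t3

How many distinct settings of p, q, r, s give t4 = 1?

t4 = q OR t3 must be 1, so at least one of q, t3 is 1.
Enumerating the 16 input combinations, 13 give t4 = 1 and 3 give t4 = 0.

13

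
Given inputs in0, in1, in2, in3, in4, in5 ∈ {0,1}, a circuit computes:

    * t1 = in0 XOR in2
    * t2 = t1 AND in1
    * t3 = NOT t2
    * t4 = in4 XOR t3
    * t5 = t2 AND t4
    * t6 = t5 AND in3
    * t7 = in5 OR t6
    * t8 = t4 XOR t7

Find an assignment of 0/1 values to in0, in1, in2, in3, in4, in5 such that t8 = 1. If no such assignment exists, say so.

in0=0, in1=1, in2=0, in3=0, in4=1, in5=1

t8 = t4 XOR t7 must be 1, so t4 and t7 differ.
Check with in0=0, in1=1, in2=0, in3=0, in4=1, in5=1:
t1 = in0 XOR in2 = 0 XOR 0 = 0
t2 = t1 AND in1 = 0 AND 1 = 0
t3 = NOT t2 = NOT 0 = 1
t4 = in4 XOR t3 = 1 XOR 1 = 0
t5 = t2 AND t4 = 0 AND 0 = 0
t6 = t5 AND in3 = 0 AND 0 = 0
t7 = in5 OR t6 = 1 OR 0 = 1
t8 = t4 XOR t7 = 0 XOR 1 = 1
So t8 = 1 as required.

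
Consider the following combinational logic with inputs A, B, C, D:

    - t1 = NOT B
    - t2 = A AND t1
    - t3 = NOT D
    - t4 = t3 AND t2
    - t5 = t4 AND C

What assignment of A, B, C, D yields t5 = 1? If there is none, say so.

t5 = t4 AND C must be 1, so both t4 = 1 and C = 1.
t4 = t3 AND t2 must be 1, so both t3 = 1 and t2 = 1.
t3 = NOT D must be 1, so D = 0.
Check with A=1, B=0, C=1, D=0:
t1 = NOT B = NOT 0 = 1
t2 = A AND t1 = 1 AND 1 = 1
t3 = NOT D = NOT 0 = 1
t4 = t3 AND t2 = 1 AND 1 = 1
t5 = t4 AND C = 1 AND 1 = 1
So t5 = 1 as required.

A=1, B=0, C=1, D=0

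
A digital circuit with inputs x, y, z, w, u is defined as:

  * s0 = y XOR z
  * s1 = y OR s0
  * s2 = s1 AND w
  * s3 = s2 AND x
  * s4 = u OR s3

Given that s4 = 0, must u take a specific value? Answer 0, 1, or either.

s4 = u OR s3 must be 0, so both u = 0 and s3 = 0.
s3 = s2 AND x must be 0, so at least one of s2, x is 0.
Every assignment with s4 = 0 has u = 0; there are 13 such assignment(s).

0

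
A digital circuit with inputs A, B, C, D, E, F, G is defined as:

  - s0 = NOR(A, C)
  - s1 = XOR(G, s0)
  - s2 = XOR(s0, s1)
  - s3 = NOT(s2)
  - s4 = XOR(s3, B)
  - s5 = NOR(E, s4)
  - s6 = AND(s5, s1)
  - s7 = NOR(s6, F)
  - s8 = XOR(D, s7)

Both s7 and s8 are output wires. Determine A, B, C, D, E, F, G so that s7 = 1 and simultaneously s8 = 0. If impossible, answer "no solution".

A=0, B=0, C=0, D=1, E=1, F=0, G=1

Check with A=0, B=0, C=0, D=1, E=1, F=0, G=1:
s0 = NOR(A, C) = NOR(0, 0) = 1
s1 = XOR(G, s0) = XOR(1, 1) = 0
s2 = XOR(s0, s1) = XOR(1, 0) = 1
s3 = NOT(s2) = NOT 1 = 0
s4 = XOR(s3, B) = XOR(0, 0) = 0
s5 = NOR(E, s4) = NOR(1, 0) = 0
s6 = AND(s5, s1) = AND(0, 0) = 0
s7 = NOR(s6, F) = NOR(0, 0) = 1
s8 = XOR(D, s7) = XOR(1, 1) = 0
So s7 = 1 and s8 = 0.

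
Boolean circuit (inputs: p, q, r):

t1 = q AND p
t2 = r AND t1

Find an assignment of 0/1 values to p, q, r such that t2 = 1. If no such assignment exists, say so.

t2 = r AND t1 must be 1, so both r = 1 and t1 = 1.
Check with p=1, q=1, r=1:
t1 = q AND p = 1 AND 1 = 1
t2 = r AND t1 = 1 AND 1 = 1
So t2 = 1 as required.

p=1, q=1, r=1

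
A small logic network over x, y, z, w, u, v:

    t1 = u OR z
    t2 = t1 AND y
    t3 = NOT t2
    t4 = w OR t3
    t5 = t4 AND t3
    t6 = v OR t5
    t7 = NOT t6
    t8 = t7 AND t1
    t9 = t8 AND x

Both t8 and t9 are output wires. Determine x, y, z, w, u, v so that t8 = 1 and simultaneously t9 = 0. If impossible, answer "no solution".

Check with x=0, y=1, z=1, w=1, u=1, v=0:
t1 = u OR z = 1 OR 1 = 1
t2 = t1 AND y = 1 AND 1 = 1
t3 = NOT t2 = NOT 1 = 0
t4 = w OR t3 = 1 OR 0 = 1
t5 = t4 AND t3 = 1 AND 0 = 0
t6 = v OR t5 = 0 OR 0 = 0
t7 = NOT t6 = NOT 0 = 1
t8 = t7 AND t1 = 1 AND 1 = 1
t9 = t8 AND x = 1 AND 0 = 0
So t8 = 1 and t9 = 0.

x=0, y=1, z=1, w=1, u=1, v=0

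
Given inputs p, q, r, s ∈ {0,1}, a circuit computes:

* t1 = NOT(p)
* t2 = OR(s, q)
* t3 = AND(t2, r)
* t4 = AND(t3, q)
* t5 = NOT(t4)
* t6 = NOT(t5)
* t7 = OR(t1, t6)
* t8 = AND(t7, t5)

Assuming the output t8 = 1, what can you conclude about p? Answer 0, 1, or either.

t8 = AND(t7, t5) must be 1, so both t7 = 1 and t5 = 1.
t7 = OR(t1, t6) must be 1, so at least one of t1, t6 is 1.
Every assignment with t8 = 1 has p = 0; there are 6 such assignment(s).

0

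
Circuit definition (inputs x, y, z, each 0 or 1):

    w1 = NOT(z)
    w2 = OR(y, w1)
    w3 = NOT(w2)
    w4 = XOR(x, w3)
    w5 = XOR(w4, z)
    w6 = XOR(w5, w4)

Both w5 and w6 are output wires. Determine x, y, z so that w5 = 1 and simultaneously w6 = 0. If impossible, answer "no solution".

Check with x=1, y=0, z=0:
w1 = NOT(z) = NOT 0 = 1
w2 = OR(y, w1) = OR(0, 1) = 1
w3 = NOT(w2) = NOT 1 = 0
w4 = XOR(x, w3) = XOR(1, 0) = 1
w5 = XOR(w4, z) = XOR(1, 0) = 1
w6 = XOR(w5, w4) = XOR(1, 1) = 0
So w5 = 1 and w6 = 0.

x=1, y=0, z=0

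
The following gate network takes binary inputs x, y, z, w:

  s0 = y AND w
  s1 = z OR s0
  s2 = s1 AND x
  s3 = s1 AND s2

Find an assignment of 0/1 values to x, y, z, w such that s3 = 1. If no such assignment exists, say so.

x=1 y=1 z=0 w=1

s3 = s1 AND s2 must be 1, so both s1 = 1 and s2 = 1.
s1 = z OR s0 must be 1, so at least one of z, s0 is 1.
s2 = s1 AND x must be 1, so both s1 = 1 and x = 1.
Check with x=1 y=1 z=0 w=1:
s0 = y AND w = 1 AND 1 = 1
s1 = z OR s0 = 0 OR 1 = 1
s2 = s1 AND x = 1 AND 1 = 1
s3 = s1 AND s2 = 1 AND 1 = 1
So s3 = 1 as required.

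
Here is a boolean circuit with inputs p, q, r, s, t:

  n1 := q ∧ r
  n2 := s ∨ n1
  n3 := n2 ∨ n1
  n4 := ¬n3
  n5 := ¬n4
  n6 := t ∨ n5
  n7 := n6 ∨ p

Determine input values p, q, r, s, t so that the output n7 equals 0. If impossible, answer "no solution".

p=0, q=1, r=0, s=0, t=0

Check with p=0, q=1, r=0, s=0, t=0:
n1 = q ∧ r = 1 ∧ 0 = 0
n2 = s ∨ n1 = 0 ∨ 0 = 0
n3 = n2 ∨ n1 = 0 ∨ 0 = 0
n4 = ¬n3 = ¬0 = 1
n5 = ¬n4 = ¬1 = 0
n6 = t ∨ n5 = 0 ∨ 0 = 0
n7 = n6 ∨ p = 0 ∨ 0 = 0
So n7 = 0 as required.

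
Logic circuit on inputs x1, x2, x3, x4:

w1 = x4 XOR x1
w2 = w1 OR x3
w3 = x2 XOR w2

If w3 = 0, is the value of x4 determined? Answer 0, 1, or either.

Both values of x4 occur among assignments with w3 = 0:
  x4=0: x1=0, x2=0, x3=0, x4=0
  x4=1: x1=0, x2=1, x3=0, x4=1

either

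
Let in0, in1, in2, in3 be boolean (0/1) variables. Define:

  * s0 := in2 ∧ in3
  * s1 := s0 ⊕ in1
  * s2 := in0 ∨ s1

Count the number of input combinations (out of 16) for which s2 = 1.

s2 = in0 ∨ s1 must be 1, so at least one of in0, s1 is 1.
Enumerating the 16 input combinations, 12 give s2 = 1 and 4 give s2 = 0.

12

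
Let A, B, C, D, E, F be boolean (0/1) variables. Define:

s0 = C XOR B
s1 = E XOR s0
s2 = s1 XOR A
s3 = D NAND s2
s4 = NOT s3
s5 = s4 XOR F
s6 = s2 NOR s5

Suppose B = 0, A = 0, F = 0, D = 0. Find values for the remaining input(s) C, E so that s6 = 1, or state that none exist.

s6 = s2 NOR s5 must be 1, so both s2 = 0 and s5 = 0.
s2 = s1 XOR A must be 0, so s1 and A are equal.
Check with B = 0, A = 0, F = 0, D = 0 and C=1, E=1:
s0 = C XOR B = 1 XOR 0 = 1
s1 = E XOR s0 = 1 XOR 1 = 0
s2 = s1 XOR A = 0 XOR 0 = 0
s3 = D NAND s2 = 0 NAND 0 = 1
s4 = NOT s3 = NOT 1 = 0
s5 = s4 XOR F = 0 XOR 0 = 0
s6 = s2 NOR s5 = 0 NOR 0 = 1
So s6 = 1.

C=1, E=1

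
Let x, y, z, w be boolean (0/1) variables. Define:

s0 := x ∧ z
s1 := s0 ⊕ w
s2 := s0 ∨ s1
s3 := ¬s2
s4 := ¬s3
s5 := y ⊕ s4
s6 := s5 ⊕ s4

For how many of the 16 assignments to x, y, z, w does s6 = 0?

8

s6 = s5 ⊕ s4 must be 0, so s5 and s4 are equal.
Enumerating the 16 input combinations, 8 give s6 = 0 and 8 give s6 = 1.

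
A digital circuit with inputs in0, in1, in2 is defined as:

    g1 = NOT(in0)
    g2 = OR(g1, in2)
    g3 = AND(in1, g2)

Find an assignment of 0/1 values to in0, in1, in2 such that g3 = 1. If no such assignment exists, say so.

g3 = AND(in1, g2) must be 1, so both in1 = 1 and g2 = 1.
g2 = OR(g1, in2) must be 1, so at least one of g1, in2 is 1.
Check with in0=0, in1=1, in2=1:
g1 = NOT(in0) = NOT 0 = 1
g2 = OR(g1, in2) = OR(1, 1) = 1
g3 = AND(in1, g2) = AND(1, 1) = 1
So g3 = 1 as required.

in0=0, in1=1, in2=1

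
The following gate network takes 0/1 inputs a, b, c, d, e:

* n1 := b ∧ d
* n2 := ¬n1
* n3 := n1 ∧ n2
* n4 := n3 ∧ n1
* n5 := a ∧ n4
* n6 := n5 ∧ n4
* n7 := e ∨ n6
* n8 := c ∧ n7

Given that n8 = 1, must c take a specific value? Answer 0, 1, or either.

1

n8 = c ∧ n7 must be 1, so both c = 1 and n7 = 1.
n7 = e ∨ n6 must be 1, so at least one of e, n6 is 1.
Every assignment with n8 = 1 has c = 1; there are 8 such assignment(s).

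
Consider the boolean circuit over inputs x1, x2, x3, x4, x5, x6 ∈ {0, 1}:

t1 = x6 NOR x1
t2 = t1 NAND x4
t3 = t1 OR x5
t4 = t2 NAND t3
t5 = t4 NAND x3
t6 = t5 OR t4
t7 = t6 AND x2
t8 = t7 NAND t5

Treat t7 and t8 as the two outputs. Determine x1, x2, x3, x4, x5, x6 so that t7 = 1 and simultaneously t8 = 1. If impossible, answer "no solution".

x1=1, x2=1, x3=1, x4=0, x5=0, x6=0

Check with x1=1, x2=1, x3=1, x4=0, x5=0, x6=0:
t1 = x6 NOR x1 = 0 NOR 1 = 0
t2 = t1 NAND x4 = 0 NAND 0 = 1
t3 = t1 OR x5 = 0 OR 0 = 0
t4 = t2 NAND t3 = 1 NAND 0 = 1
t5 = t4 NAND x3 = 1 NAND 1 = 0
t6 = t5 OR t4 = 0 OR 1 = 1
t7 = t6 AND x2 = 1 AND 1 = 1
t8 = t7 NAND t5 = 1 NAND 0 = 1
So t7 = 1 and t8 = 1.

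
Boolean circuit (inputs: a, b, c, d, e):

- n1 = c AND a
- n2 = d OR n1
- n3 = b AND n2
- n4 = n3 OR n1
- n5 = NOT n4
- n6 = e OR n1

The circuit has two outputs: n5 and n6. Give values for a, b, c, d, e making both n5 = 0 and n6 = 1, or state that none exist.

Check with a=1, b=0, c=1, d=1, e=1:
n1 = c AND a = 1 AND 1 = 1
n2 = d OR n1 = 1 OR 1 = 1
n3 = b AND n2 = 0 AND 1 = 0
n4 = n3 OR n1 = 0 OR 1 = 1
n5 = NOT n4 = NOT 1 = 0
n6 = e OR n1 = 1 OR 1 = 1
So n5 = 0 and n6 = 1.

a=1, b=0, c=1, d=1, e=1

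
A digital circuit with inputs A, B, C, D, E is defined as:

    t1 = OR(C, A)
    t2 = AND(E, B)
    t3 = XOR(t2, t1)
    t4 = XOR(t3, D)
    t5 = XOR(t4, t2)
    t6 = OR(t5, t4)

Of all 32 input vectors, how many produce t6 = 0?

12

t6 = OR(t5, t4) must be 0, so both t5 = 0 and t4 = 0.
t5 = XOR(t4, t2) must be 0, so t4 and t2 are equal.
Enumerating the 32 input combinations, 12 give t6 = 0 and 20 give t6 = 1.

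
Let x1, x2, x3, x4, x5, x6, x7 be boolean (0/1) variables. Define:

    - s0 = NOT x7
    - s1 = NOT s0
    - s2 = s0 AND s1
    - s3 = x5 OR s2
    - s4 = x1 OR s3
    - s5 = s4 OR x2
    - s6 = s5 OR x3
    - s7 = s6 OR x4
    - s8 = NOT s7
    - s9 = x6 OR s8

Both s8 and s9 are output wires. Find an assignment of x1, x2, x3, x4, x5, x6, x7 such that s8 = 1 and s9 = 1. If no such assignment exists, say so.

Check with x1=0, x2=0, x3=0, x4=0, x5=0, x6=0, x7=1:
s0 = NOT x7 = NOT 1 = 0
s1 = NOT s0 = NOT 0 = 1
s2 = s0 AND s1 = 0 AND 1 = 0
s3 = x5 OR s2 = 0 OR 0 = 0
s4 = x1 OR s3 = 0 OR 0 = 0
s5 = s4 OR x2 = 0 OR 0 = 0
s6 = s5 OR x3 = 0 OR 0 = 0
s7 = s6 OR x4 = 0 OR 0 = 0
s8 = NOT s7 = NOT 0 = 1
s9 = x6 OR s8 = 0 OR 1 = 1
So s8 = 1 and s9 = 1.

x1=0, x2=0, x3=0, x4=0, x5=0, x6=0, x7=1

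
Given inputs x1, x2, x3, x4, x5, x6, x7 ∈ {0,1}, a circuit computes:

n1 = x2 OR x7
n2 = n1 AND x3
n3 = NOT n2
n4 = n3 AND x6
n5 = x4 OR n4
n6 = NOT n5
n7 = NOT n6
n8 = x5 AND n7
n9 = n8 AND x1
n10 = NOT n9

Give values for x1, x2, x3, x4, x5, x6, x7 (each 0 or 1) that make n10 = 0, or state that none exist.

Check with x1=1, x2=0, x3=1, x4=1, x5=1, x6=0, x7=1:
n1 = x2 OR x7 = 0 OR 1 = 1
n2 = n1 AND x3 = 1 AND 1 = 1
n3 = NOT n2 = NOT 1 = 0
n4 = n3 AND x6 = 0 AND 0 = 0
n5 = x4 OR n4 = 1 OR 0 = 1
n6 = NOT n5 = NOT 1 = 0
n7 = NOT n6 = NOT 0 = 1
n8 = x5 AND n7 = 1 AND 1 = 1
n9 = n8 AND x1 = 1 AND 1 = 1
n10 = NOT n9 = NOT 1 = 0
So n10 = 0 as required.

x1=1, x2=0, x3=1, x4=1, x5=1, x6=0, x7=1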